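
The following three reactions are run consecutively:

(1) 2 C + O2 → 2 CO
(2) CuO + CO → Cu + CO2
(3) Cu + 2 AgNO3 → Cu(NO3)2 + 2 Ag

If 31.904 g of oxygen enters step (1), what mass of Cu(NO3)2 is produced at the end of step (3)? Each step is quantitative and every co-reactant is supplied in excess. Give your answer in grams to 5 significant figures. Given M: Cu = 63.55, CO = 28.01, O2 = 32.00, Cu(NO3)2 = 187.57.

374.01 g

n(O2) = 31.904 / 32.00 = 0.997000 mol.
Reaction (1): O2→CO ratio 1:2 ⇒ n(CO) = 1.99400 mol.
Reaction (2): CO→Cu ratio 1:1 ⇒ n(Cu) = 1.99400 mol.
Reaction (3): Cu→Cu(NO3)2 ratio 1:1 ⇒ n(Cu(NO3)2) = 1.99400 mol.
Mass of Cu(NO3)2 = 1.99400 × 187.57 = 374.015 g.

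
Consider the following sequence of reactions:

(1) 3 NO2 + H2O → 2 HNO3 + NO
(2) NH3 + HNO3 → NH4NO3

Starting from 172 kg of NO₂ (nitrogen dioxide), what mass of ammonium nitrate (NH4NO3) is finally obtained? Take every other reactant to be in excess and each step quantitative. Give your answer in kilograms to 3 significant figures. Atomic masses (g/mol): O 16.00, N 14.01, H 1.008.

200 kg

M(NO2) = 14.01 + 2(16.00) = 46.01 g/mol.
M(NH4NO3) = 2(14.01) + 4(1.008) + 3(16.00) = 80.052 g/mol.
172 kg = 172000 g.
n(NO2) = 172000 / 46.01 = 3738 mol.
Step 1 gives a 3:2 ratio of NO2 to HNO3, so n(HNO3) = 2492 mol.
In step 2 the HNO3:NH4NO3 ratio is 1:1, so n(NH4NO3) = 2492 mol.
Mass of NH4NO3 = 2492 × 80.052 = 199500 g = 200 kg.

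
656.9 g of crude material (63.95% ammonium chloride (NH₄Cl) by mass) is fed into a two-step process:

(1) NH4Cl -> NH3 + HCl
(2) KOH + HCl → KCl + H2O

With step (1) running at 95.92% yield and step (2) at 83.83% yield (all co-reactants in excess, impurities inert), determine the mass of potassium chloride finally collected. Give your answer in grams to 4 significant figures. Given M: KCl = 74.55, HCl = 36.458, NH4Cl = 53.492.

470.8 g

Pure NH4Cl = 656.9 × 0.6395 = 420.09 g.
n(NH4Cl) = 420.09 / 53.492 = 7.8533 mol.
Step 1 (NH4Cl:HCl = 1:1): theoretical n(HCl) = 7.8533 mol; at 95.92% yield, n(HCl) = 7.5329 mol.
Step 2 (HCl:KCl = 1:1): theoretical n(KCl) = 7.5329 mol, so theoretical mass = 7.5329 × 74.55 = 561.58 g.
At 83.83% yield, actual mass of KCl = 561.58 × 0.8383 = 470.77 g.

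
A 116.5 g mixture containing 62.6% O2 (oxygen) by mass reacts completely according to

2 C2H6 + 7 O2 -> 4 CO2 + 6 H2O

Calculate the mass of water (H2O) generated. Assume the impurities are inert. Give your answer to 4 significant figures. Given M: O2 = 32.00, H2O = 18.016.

35.19 g

Mass of pure O2 = 116.5 g × 0.626 = 72.929 g.
n(O2) = 72.929 g / 32.00 g/mol = 2.2790 mol.
From the equation the O2:H2O mole ratio is 7:6, so n(H2O) = 2.2790 × 6/7 = 1.9535 mol.
Mass of H2O = 1.9535 mol × 18.016 g/mol = 35.193 g.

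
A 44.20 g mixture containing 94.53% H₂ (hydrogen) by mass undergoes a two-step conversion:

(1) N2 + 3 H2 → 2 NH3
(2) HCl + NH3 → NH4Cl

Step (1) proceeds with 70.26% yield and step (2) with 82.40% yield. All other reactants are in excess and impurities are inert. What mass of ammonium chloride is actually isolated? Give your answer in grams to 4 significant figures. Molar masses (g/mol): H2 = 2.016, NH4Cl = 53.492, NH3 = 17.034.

427.9 g

Pure H2 = 44.20 × 0.9453 = 41.782 g.
n(H2) = 41.782 / 2.016 = 20.725 mol.
Step 1 (H2:NH3 = 3:2): theoretical n(NH3) = 13.817 mol; at 70.26% yield, n(NH3) = 9.7077 mol.
Step 2 (NH3:NH4Cl = 1:1): theoretical n(NH4Cl) = 9.7077 mol, so theoretical mass = 9.7077 × 53.492 = 519.29 g.
At 82.40% yield, actual mass of NH4Cl = 519.29 × 0.8240 = 427.89 g.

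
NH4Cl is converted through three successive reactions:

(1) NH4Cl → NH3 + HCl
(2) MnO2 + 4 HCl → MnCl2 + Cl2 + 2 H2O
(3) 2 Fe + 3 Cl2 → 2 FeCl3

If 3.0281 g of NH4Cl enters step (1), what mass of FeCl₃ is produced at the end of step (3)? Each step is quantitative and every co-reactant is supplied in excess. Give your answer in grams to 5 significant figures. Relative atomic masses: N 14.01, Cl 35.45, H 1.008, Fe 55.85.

M(NH4Cl) = 14.01 + 4(1.008) + 35.45 = 53.492 g/mol.
M(FeCl3) = 55.85 + 3(35.45) = 162.20 g/mol.
n(NH4Cl) = 3.0281 / 53.492 = 0.0566085 mol.
Reaction (1): NH4Cl→HCl ratio 1:1 ⇒ n(HCl) = 0.0566085 mol.
Reaction (2): HCl→Cl2 ratio 4:1 ⇒ n(Cl2) = 0.0141521 mol.
Reaction (3): Cl2→FeCl3 ratio 3:2 ⇒ n(FeCl3) = 0.00943474 mol.
Mass of FeCl3 = 0.00943474 × 162.20 = 1.53032 g.

1.5303 g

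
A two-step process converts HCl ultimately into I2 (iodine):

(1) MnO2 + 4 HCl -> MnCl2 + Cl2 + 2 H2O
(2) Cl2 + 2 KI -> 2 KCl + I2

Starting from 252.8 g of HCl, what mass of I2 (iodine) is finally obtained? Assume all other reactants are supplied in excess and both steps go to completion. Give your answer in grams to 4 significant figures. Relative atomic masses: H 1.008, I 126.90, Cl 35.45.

440.0 g

M(HCl) = 1.008 + 35.45 = 36.458 g/mol.
M(I2) = 2(126.90) = 253.80 g/mol.
n(HCl) = 252.80 / 36.458 = 6.9340 mol.
Step 1 gives a 4:1 ratio of HCl to Cl2, so n(Cl2) = 1.7335 mol.
In step 2 the Cl2:I2 ratio is 1:1, so n(I2) = 1.7335 mol.
Mass of I2 = 1.7335 × 253.80 = 439.96 g.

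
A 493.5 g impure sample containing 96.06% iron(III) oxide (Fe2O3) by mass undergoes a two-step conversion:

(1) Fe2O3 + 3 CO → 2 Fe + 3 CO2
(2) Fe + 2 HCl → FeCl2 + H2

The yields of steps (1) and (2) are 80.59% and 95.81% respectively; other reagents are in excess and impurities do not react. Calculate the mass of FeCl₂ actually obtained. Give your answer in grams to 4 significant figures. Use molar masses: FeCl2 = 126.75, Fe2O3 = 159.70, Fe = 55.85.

581.0 g

Pure Fe2O3 = 493.5 × 0.9606 = 474.06 g.
n(Fe2O3) = 474.06 / 159.70 = 2.9684 mol.
Step 1 (Fe2O3:Fe = 1:2): theoretical n(Fe) = 5.9368 mol; at 80.59% yield, n(Fe) = 4.7845 mol.
Step 2 (Fe:FeCl2 = 1:1): theoretical n(FeCl2) = 4.7845 mol, so theoretical mass = 4.7845 × 126.75 = 606.43 g.
At 95.81% yield, actual mass of FeCl2 = 606.43 × 0.9581 = 581.02 g.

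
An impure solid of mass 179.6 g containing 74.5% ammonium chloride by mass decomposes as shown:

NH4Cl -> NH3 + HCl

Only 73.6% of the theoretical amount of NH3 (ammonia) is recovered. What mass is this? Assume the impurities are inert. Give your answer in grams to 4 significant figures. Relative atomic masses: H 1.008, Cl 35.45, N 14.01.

Pure NH4Cl available = 179.6 g × 0.745 = 133.80 g.
M(NH4Cl) = 14.01 + 4(1.008) + 35.45 = 53.492 g/mol.
M(NH3) = 14.01 + 3(1.008) = 17.034 g/mol.
n(NH4Cl) = 133.80 g / 53.492 g/mol = 2.5013 mol.
From the equation the NH4Cl:NH3 mole ratio is 1:1, so n(NH3) = 2.5013 × 1/1 = 2.5013 mol.
Mass of NH3 = 2.5013 mol × 17.034 g/mol = 42.608 g.
Actual mass collected = 42.608 g × 0.736 = 31.359 g.

31.36 g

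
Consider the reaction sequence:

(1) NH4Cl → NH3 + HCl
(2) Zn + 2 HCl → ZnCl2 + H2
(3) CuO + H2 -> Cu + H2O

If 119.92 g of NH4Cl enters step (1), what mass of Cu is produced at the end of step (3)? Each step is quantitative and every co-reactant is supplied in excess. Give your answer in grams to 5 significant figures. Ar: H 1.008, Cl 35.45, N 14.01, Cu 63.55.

71.234 g

M(NH4Cl) = 14.01 + 4(1.008) + 35.45 = 53.492 g/mol.
M(Cu) = 63.55 g/mol.
n(NH4Cl) = 119.92 / 53.492 = 2.24183 mol.
Reaction (1): NH4Cl→HCl ratio 1:1 ⇒ n(HCl) = 2.24183 mol.
Reaction (2): HCl→H2 ratio 2:1 ⇒ n(H2) = 1.12092 mol.
Reaction (3): H2→Cu ratio 1:1 ⇒ n(Cu) = 1.12092 mol.
Mass of Cu = 1.12092 × 63.55 = 71.2342 g.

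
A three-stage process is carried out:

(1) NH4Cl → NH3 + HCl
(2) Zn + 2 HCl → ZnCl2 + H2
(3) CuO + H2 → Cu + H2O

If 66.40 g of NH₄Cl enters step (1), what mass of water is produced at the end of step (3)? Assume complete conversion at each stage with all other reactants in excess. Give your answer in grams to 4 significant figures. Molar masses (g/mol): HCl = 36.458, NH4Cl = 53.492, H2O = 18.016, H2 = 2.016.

n(NH4Cl) = 66.40 / 53.492 = 1.2413 mol.
Reaction (1): NH4Cl→HCl ratio 1:1 ⇒ n(HCl) = 1.2413 mol.
Reaction (2): HCl→H2 ratio 2:1 ⇒ n(H2) = 0.62065 mol.
Reaction (3): H2→H2O ratio 1:1 ⇒ n(H2O) = 0.62065 mol.
Mass of H2O = 0.62065 × 18.016 = 11.182 g.

11.18 g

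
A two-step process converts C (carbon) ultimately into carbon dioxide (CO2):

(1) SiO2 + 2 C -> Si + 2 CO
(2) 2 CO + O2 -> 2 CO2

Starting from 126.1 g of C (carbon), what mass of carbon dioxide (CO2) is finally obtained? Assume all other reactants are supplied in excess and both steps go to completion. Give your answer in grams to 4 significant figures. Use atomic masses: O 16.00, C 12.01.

462.1 g

M(C) = 12.01 g/mol.
M(CO2) = 12.01 + 2(16.00) = 44.01 g/mol.
n(C) = 126.10 / 12.01 = 10.500 mol.
Step 1 gives a 2:2 ratio of C to CO, so n(CO) = 10.500 mol.
In step 2 the CO:CO2 ratio is 2:2, so n(CO2) = 10.500 mol.
Mass of CO2 = 10.500 × 44.01 = 462.09 g.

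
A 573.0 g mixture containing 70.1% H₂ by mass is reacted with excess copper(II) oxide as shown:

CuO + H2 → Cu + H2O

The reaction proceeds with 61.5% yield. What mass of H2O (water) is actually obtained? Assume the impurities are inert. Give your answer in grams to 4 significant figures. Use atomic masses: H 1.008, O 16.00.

Pure H2 available = 573.0 g × 0.701 = 401.67 g.
M(H2) = 2(1.008) = 2.016 g/mol.
M(H2O) = 2(1.008) + 16.00 = 18.016 g/mol.
n(H2) = 401.67 g / 2.016 g/mol = 199.24 mol.
From the equation the H2:H2O mole ratio is 1:1, so n(H2O) = 199.24 × 1/1 = 199.24 mol.
Mass of H2O = 199.24 mol × 18.016 g/mol = 3589.6 g.
Actual mass collected = 3589.6 g × 0.615 = 2207.6 g.

2208 g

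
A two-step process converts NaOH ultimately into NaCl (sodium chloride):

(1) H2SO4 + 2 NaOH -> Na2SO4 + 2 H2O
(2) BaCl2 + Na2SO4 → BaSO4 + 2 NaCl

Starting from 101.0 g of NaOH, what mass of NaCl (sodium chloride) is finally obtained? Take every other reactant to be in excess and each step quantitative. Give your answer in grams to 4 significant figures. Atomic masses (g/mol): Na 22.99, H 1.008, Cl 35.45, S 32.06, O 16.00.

M(NaOH) = 22.99 + 16.00 + 1.008 = 39.998 g/mol.
M(NaCl) = 22.99 + 35.45 = 58.44 g/mol.
n(NaOH) = 101.00 / 39.998 = 2.5251 mol.
Step 1 gives a 2:1 ratio of NaOH to Na2SO4, so n(Na2SO4) = 1.2626 mol.
In step 2 the Na2SO4:NaCl ratio is 1:2, so n(NaCl) = 2.5251 mol.
Mass of NaCl = 2.5251 × 58.44 = 147.57 g.

147.6 g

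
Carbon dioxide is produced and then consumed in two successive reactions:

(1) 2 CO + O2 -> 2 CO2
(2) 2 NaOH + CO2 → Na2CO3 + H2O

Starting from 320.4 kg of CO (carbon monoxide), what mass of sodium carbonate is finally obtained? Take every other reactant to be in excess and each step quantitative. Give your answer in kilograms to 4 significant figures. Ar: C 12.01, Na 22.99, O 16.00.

1212 kg

M(CO) = 12.01 + 16.00 = 28.01 g/mol.
M(Na2CO3) = 2(22.99) + 12.01 + 3(16.00) = 105.99 g/mol.
320.4 kg = 320400 g.
n(CO) = 320400 / 28.01 = 11439 mol.
Step 1 gives a 2:2 ratio of CO to CO2, so n(CO2) = 11439 mol.
In step 2 the CO2:Na2CO3 ratio is 1:1, so n(Na2CO3) = 11439 mol.
Mass of Na2CO3 = 11439 × 105.99 = 1.2124 × 10^6 g = 1212 kg.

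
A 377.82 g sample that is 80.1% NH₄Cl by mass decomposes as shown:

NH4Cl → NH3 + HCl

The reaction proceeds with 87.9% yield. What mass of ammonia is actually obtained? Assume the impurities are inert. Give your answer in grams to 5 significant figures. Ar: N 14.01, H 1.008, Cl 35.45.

84.710 g

Pure NH4Cl available = 377.82 g × 0.801 = 302.634 g.
M(NH4Cl) = 14.01 + 4(1.008) + 35.45 = 53.492 g/mol.
M(NH3) = 14.01 + 3(1.008) = 17.034 g/mol.
n(NH4Cl) = 302.634 g / 53.492 g/mol = 5.65755 mol.
From the equation the NH4Cl:NH3 mole ratio is 1:1, so n(NH3) = 5.65755 × 1/1 = 5.65755 mol.
Mass of NH3 = 5.65755 mol × 17.034 g/mol = 96.3708 g.
Actual mass collected = 96.3708 g × 0.879 = 84.7099 g.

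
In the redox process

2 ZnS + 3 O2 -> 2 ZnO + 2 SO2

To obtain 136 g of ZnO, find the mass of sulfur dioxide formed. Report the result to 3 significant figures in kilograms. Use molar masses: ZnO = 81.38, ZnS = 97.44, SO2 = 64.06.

0.107 kg

n(ZnO) = 136.0 g / 81.38 g/mol = 1.671 mol.
From the equation the ZnO:SO2 mole ratio is 2:2, so n(SO2) = 1.671 × 2/2 = 1.671 mol.
Mass of SO2 = 1.671 mol × 64.06 g/mol = 107.1 g.
Converting to kg: 107.1 g = 0.107 kg.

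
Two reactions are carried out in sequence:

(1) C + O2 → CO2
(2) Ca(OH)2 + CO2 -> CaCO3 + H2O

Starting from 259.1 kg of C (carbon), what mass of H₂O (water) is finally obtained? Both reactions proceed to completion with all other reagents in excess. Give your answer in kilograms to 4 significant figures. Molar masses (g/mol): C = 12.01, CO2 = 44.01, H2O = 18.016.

259.1 kg = 259100 g.
n(C) = 259100 / 12.01 = 21574 mol.
Step 1 gives a 1:1 ratio of C to CO2, so n(CO2) = 21574 mol.
In step 2 the CO2:H2O ratio is 1:1, so n(H2O) = 21574 mol.
Mass of H2O = 21574 × 18.016 = 388670 g = 388.7 kg.

388.7 kg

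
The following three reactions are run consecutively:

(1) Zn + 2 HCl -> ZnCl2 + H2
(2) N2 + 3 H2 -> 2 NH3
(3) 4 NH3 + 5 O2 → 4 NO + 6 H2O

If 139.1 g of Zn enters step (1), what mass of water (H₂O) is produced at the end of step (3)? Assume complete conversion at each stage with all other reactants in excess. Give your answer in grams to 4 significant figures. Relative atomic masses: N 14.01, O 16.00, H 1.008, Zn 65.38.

38.33 g

M(Zn) = 65.38 g/mol.
M(H2O) = 2(1.008) + 16.00 = 18.016 g/mol.
n(Zn) = 139.1 / 65.38 = 2.1276 mol.
Reaction (1): Zn→H2 ratio 1:1 ⇒ n(H2) = 2.1276 mol.
Reaction (2): H2→NH3 ratio 3:2 ⇒ n(NH3) = 1.4184 mol.
Reaction (3): NH3→H2O ratio 4:6 ⇒ n(H2O) = 2.1276 mol.
Mass of H2O = 2.1276 × 18.016 = 38.330 g.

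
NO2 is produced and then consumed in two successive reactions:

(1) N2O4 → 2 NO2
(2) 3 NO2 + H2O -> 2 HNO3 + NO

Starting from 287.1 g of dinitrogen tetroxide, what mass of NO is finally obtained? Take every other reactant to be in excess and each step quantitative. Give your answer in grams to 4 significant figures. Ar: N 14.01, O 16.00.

M(N2O4) = 2(14.01) + 4(16.00) = 92.02 g/mol.
M(NO) = 14.01 + 16.00 = 30.01 g/mol.
n(N2O4) = 287.10 / 92.02 = 3.1200 mol.
Step 1 gives a 1:2 ratio of N2O4 to NO2, so n(NO2) = 6.2399 mol.
In step 2 the NO2:NO ratio is 3:1, so n(NO) = 2.0800 mol.
Mass of NO = 2.0800 × 30.01 = 62.420 g.

62.42 g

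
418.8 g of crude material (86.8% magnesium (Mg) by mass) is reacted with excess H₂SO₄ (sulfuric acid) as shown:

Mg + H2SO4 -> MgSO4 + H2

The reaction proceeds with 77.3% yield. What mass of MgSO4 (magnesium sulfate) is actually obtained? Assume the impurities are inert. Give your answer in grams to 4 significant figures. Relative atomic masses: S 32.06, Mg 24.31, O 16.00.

1391 g

Pure Mg available = 418.8 g × 0.868 = 363.52 g.
M(Mg) = 24.31 g/mol.
M(MgSO4) = 24.31 + 32.06 + 4(16.00) = 120.37 g/mol.
n(Mg) = 363.52 g / 24.31 g/mol = 14.953 mol.
From the equation the Mg:MgSO4 mole ratio is 1:1, so n(MgSO4) = 14.953 × 1/1 = 14.953 mol.
Mass of MgSO4 = 14.953 mol × 120.37 g/mol = 1799.9 g.
Actual mass collected = 1799.9 g × 0.773 = 1391.4 g.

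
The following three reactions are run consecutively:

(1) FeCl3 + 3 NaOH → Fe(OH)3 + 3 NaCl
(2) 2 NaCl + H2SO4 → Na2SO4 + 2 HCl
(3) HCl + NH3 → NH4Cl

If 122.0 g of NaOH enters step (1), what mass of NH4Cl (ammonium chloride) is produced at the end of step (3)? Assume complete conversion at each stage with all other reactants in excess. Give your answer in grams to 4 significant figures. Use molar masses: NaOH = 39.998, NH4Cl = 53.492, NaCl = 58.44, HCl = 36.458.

163.2 g

n(NaOH) = 122.0 / 39.998 = 3.0502 mol.
Reaction (1): NaOH→NaCl ratio 3:3 ⇒ n(NaCl) = 3.0502 mol.
Reaction (2): NaCl→HCl ratio 2:2 ⇒ n(HCl) = 3.0502 mol.
Reaction (3): HCl→NH4Cl ratio 1:1 ⇒ n(NH4Cl) = 3.0502 mol.
Mass of NH4Cl = 3.0502 × 53.492 = 163.16 g.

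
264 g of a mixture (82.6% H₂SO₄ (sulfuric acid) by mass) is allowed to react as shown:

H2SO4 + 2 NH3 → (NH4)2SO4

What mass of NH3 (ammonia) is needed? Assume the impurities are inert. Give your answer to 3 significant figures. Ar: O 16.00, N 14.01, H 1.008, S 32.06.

75.7 g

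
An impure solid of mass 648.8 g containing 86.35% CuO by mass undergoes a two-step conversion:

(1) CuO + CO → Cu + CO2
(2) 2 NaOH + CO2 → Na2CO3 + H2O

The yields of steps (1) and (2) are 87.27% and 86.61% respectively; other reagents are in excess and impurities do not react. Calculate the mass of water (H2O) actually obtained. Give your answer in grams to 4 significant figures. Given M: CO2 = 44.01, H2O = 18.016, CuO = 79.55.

95.90 g

Pure CuO = 648.8 × 0.8635 = 560.24 g.
n(CuO) = 560.24 / 79.55 = 7.0426 mol.
Step 1 (CuO:CO2 = 1:1): theoretical n(CO2) = 7.0426 mol; at 87.27% yield, n(CO2) = 6.1461 mol.
Step 2 (CO2:H2O = 1:1): theoretical n(H2O) = 6.1461 mol, so theoretical mass = 6.1461 × 18.016 = 110.73 g.
At 86.61% yield, actual mass of H2O = 110.73 × 0.8661 = 95.901 g.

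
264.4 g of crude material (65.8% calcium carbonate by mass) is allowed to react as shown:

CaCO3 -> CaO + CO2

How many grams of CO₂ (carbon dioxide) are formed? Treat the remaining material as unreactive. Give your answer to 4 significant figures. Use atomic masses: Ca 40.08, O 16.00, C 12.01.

Mass of pure CaCO3 = 264.4 g × 0.658 = 173.98 g.
M(CaCO3) = 40.08 + 12.01 + 3(16.00) = 100.09 g/mol.
M(CO2) = 12.01 + 2(16.00) = 44.01 g/mol.
n(CaCO3) = 173.98 g / 100.09 g/mol = 1.7382 mol.
From the equation the CaCO3:CO2 mole ratio is 1:1, so n(CO2) = 1.7382 × 1/1 = 1.7382 mol.
Mass of CO2 = 1.7382 mol × 44.01 g/mol = 76.498 g.

76.50 g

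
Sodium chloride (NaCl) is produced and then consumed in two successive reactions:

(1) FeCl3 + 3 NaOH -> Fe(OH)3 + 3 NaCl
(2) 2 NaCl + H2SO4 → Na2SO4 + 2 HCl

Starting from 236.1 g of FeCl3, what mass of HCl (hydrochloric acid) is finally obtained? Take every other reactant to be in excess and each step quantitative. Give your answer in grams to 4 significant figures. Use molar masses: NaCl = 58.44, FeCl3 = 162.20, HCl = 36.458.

159.2 g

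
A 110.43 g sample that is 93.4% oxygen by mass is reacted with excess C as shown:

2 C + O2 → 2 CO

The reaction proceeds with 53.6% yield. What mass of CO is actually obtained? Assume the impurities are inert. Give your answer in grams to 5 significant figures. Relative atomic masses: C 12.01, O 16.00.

96.781 g

Pure O2 available = 110.43 g × 0.934 = 103.142 g.
M(O2) = 2(16.00) = 32.00 g/mol.
M(CO) = 12.01 + 16.00 = 28.01 g/mol.
n(O2) = 103.142 g / 32.00 g/mol = 3.22318 mol.
From the equation the O2:CO mole ratio is 1:2, so n(CO) = 3.22318 × 2/1 = 6.44635 mol.
Mass of CO = 6.44635 mol × 28.01 g/mol = 180.562 g.
Actual mass collected = 180.562 g × 0.536 = 96.7814 g.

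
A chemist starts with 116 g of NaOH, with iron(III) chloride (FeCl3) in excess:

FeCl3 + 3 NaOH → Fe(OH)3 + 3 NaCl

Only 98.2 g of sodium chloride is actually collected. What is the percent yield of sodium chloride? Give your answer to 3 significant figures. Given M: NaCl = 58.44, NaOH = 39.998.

57.9 %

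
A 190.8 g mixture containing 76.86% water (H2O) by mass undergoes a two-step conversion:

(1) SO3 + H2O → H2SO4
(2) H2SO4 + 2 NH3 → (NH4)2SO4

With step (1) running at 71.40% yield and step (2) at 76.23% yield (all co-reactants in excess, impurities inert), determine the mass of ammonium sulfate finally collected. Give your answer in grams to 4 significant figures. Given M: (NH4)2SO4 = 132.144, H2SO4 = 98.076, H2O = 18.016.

585.5 g

Pure H2O = 190.8 × 0.7686 = 146.65 g.
n(H2O) = 146.65 / 18.016 = 8.1399 mol.
Step 1 (H2O:H2SO4 = 1:1): theoretical n(H2SO4) = 8.1399 mol; at 71.40% yield, n(H2SO4) = 5.8119 mol.
Step 2 (H2SO4:(NH4)2SO4 = 1:1): theoretical n((NH4)2SO4) = 5.8119 mol, so theoretical mass = 5.8119 × 132.144 = 768.01 g.
At 76.23% yield, actual mass of (NH4)2SO4 = 768.01 × 0.7623 = 585.45 g.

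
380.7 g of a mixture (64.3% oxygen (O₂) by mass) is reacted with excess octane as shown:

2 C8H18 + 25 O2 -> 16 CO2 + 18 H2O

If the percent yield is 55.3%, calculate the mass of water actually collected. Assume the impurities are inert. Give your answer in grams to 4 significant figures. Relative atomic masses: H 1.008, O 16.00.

54.87 g

Pure O2 available = 380.7 g × 0.643 = 244.79 g.
M(O2) = 2(16.00) = 32.00 g/mol.
M(H2O) = 2(1.008) + 16.00 = 18.016 g/mol.
n(O2) = 244.79 g / 32.00 g/mol = 7.6497 mol.
From the equation the O2:H2O mole ratio is 25:18, so n(H2O) = 7.6497 × 18/25 = 5.5078 mol.
Mass of H2O = 5.5078 mol × 18.016 g/mol = 99.228 g.
Actual mass collected = 99.228 g × 0.553 = 54.873 g.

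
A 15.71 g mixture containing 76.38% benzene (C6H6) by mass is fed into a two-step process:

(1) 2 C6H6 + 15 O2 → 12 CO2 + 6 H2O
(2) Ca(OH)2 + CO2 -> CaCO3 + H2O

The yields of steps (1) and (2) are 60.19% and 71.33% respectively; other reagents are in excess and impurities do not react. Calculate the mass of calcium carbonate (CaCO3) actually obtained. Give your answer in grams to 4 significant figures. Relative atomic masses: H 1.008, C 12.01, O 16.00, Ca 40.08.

39.61 g

Pure C6H6 = 15.71 × 0.7638 = 11.999 g.
M(C6H6) = 6(12.01) + 6(1.008) = 78.108 g/mol.
M(CaCO3) = 40.08 + 12.01 + 3(16.00) = 100.09 g/mol.
n(C6H6) = 11.999 / 78.108 = 0.15362 mol.
Step 1 (C6H6:CO2 = 2:12): theoretical n(CO2) = 0.92175 mol; at 60.19% yield, n(CO2) = 0.55480 mol.
Step 2 (CO2:CaCO3 = 1:1): theoretical n(CaCO3) = 0.55480 mol, so theoretical mass = 0.55480 × 100.09 = 55.530 g.
At 71.33% yield, actual mass of CaCO3 = 55.530 × 0.7133 = 39.609 g.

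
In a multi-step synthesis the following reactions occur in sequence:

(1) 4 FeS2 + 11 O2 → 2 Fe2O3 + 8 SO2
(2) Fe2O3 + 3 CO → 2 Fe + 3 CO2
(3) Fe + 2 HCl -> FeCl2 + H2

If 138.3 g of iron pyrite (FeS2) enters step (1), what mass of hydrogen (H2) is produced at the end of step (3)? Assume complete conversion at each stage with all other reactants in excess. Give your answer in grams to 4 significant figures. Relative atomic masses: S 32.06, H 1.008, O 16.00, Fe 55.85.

M(FeS2) = 55.85 + 2(32.06) = 119.97 g/mol.
M(H2) = 2(1.008) = 2.016 g/mol.
n(FeS2) = 138.3 / 119.97 = 1.1528 mol.
Reaction (1): FeS2→Fe2O3 ratio 4:2 ⇒ n(Fe2O3) = 0.57639 mol.
Reaction (2): Fe2O3→Fe ratio 1:2 ⇒ n(Fe) = 1.1528 mol.
Reaction (3): Fe→H2 ratio 1:1 ⇒ n(H2) = 1.1528 mol.
Mass of H2 = 1.1528 × 2.016 = 2.3240 g.

2.324 g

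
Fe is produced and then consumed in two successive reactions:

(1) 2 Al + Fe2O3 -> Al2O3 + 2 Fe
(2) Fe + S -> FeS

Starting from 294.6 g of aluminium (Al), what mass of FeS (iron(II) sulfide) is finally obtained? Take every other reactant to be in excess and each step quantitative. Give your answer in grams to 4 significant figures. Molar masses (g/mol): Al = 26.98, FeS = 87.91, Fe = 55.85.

959.9 g

n(Al) = 294.60 / 26.98 = 10.919 mol.
Step 1 gives a 2:2 ratio of Al to Fe, so n(Fe) = 10.919 mol.
In step 2 the Fe:FeS ratio is 1:1, so n(FeS) = 10.919 mol.
Mass of FeS = 10.919 × 87.91 = 959.91 g.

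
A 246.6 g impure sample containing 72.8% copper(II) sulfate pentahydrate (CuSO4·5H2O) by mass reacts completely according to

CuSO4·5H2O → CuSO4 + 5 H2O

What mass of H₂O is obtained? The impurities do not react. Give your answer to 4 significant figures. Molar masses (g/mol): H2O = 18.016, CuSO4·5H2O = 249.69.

64.77 g

Mass of pure CuSO4·5H2O = 246.6 g × 0.728 = 179.52 g.
n(CuSO4·5H2O) = 179.52 g / 249.69 g/mol = 0.71899 mol.
From the equation the CuSO4·5H2O:H2O mole ratio is 1:5, so n(H2O) = 0.71899 × 5/1 = 3.5950 mol.
Mass of H2O = 3.5950 mol × 18.016 g/mol = 64.767 g.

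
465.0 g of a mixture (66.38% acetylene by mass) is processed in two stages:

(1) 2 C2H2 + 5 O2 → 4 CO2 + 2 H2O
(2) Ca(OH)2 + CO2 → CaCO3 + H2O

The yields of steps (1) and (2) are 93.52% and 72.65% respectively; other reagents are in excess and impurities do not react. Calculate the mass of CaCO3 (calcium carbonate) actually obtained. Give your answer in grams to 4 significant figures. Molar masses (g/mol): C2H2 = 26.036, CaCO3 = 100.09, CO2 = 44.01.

1612 g

Pure C2H2 = 465.0 × 0.6638 = 308.67 g.
n(C2H2) = 308.67 / 26.036 = 11.855 mol.
Step 1 (C2H2:CO2 = 2:4): theoretical n(CO2) = 23.711 mol; at 93.52% yield, n(CO2) = 22.174 mol.
Step 2 (CO2:CaCO3 = 1:1): theoretical n(CaCO3) = 22.174 mol, so theoretical mass = 22.174 × 100.09 = 2219.4 g.
At 72.65% yield, actual mass of CaCO3 = 2219.4 × 0.7265 = 1612.4 g.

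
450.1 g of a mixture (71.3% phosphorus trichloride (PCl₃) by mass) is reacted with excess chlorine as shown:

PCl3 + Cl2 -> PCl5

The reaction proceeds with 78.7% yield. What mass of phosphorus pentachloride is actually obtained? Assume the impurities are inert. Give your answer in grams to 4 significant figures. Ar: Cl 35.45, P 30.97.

383.0 g

Pure PCl3 available = 450.1 g × 0.713 = 320.92 g.
M(PCl3) = 30.97 + 3(35.45) = 137.32 g/mol.
M(PCl5) = 30.97 + 5(35.45) = 208.22 g/mol.
n(PCl3) = 320.92 g / 137.32 g/mol = 2.3370 mol.
From the equation the PCl3:PCl5 mole ratio is 1:1, so n(PCl5) = 2.3370 × 1/1 = 2.3370 mol.
Mass of PCl5 = 2.3370 mol × 208.22 g/mol = 486.62 g.
Actual mass collected = 486.62 g × 0.787 = 382.97 g.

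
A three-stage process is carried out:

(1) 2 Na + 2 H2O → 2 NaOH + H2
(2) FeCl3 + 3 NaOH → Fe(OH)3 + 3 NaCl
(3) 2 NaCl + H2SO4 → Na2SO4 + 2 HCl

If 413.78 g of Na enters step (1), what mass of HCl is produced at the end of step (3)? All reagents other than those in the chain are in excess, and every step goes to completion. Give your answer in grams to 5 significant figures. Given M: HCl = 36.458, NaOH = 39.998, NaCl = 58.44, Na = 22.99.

n(Na) = 413.78 / 22.99 = 17.9983 mol.
Reaction (1): Na→NaOH ratio 2:2 ⇒ n(NaOH) = 17.9983 mol.
Reaction (2): NaOH→NaCl ratio 3:3 ⇒ n(NaCl) = 17.9983 mol.
Reaction (3): NaCl→HCl ratio 2:2 ⇒ n(HCl) = 17.9983 mol.
Mass of HCl = 17.9983 × 36.458 = 656.181 g.

656.18 g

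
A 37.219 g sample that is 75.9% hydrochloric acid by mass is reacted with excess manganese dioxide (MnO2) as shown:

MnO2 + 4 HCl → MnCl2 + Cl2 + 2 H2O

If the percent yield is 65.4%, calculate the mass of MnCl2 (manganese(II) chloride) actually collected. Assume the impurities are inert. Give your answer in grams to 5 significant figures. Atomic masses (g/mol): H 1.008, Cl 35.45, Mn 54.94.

15.942 g

Pure HCl available = 37.219 g × 0.759 = 28.2492 g.
M(HCl) = 1.008 + 35.45 = 36.458 g/mol.
M(MnCl2) = 54.94 + 2(35.45) = 125.84 g/mol.
n(HCl) = 28.2492 g / 36.458 g/mol = 0.774843 mol.
From the equation the HCl:MnCl2 mole ratio is 4:1, so n(MnCl2) = 0.774843 × 1/4 = 0.193711 mol.
Mass of MnCl2 = 0.193711 mol × 125.84 g/mol = 24.3766 g.
Actual mass collected = 24.3766 g × 0.654 = 15.9423 g.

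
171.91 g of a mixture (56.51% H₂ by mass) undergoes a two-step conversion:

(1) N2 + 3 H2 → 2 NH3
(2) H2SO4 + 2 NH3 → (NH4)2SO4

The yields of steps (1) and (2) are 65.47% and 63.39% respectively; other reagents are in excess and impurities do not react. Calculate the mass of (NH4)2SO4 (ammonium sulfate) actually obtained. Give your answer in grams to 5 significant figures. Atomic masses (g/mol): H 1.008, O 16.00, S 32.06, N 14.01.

880.90 g

Pure H2 = 171.91 × 0.5651 = 97.1463 g.
M(H2) = 2(1.008) = 2.016 g/mol.
M((NH4)2SO4) = 2(14.01) + 8(1.008) + 32.06 + 4(16.00) = 132.144 g/mol.
n(H2) = 97.1463 / 2.016 = 48.1877 mol.
Step 1 (H2:NH3 = 3:2): theoretical n(NH3) = 32.1251 mol; at 65.47% yield, n(NH3) = 21.0323 mol.
Step 2 (NH3:(NH4)2SO4 = 2:1): theoretical n((NH4)2SO4) = 10.5162 mol, so theoretical mass = 10.5162 × 132.144 = 1389.65 g.
At 63.39% yield, actual mass of (NH4)2SO4 = 1389.65 × 0.6339 = 880.897 g.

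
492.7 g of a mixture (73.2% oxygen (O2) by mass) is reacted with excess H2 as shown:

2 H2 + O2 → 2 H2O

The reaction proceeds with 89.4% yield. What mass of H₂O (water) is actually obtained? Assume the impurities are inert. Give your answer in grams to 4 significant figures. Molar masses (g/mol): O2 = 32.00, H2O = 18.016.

363.1 g

Pure O2 available = 492.7 g × 0.732 = 360.66 g.
n(O2) = 360.66 g / 32.00 g/mol = 11.271 mol.
From the equation the O2:H2O mole ratio is 1:2, so n(H2O) = 11.271 × 2/1 = 22.541 mol.
Mass of H2O = 22.541 mol × 18.016 g/mol = 406.10 g.
Actual mass collected = 406.10 g × 0.894 = 363.05 g.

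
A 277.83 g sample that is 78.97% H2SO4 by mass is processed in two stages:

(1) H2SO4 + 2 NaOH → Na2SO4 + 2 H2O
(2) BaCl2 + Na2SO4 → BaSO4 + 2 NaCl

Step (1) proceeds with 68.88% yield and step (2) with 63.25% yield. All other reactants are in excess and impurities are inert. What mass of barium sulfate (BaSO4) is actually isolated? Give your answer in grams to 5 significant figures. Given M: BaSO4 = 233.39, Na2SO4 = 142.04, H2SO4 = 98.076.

Pure H2SO4 = 277.83 × 0.7897 = 219.402 g.
n(H2SO4) = 219.402 / 98.076 = 2.23706 mol.
Step 1 (H2SO4:Na2SO4 = 1:1): theoretical n(Na2SO4) = 2.23706 mol; at 68.88% yield, n(Na2SO4) = 1.54089 mol.
Step 2 (Na2SO4:BaSO4 = 1:1): theoretical n(BaSO4) = 1.54089 mol, so theoretical mass = 1.54089 × 233.39 = 359.628 g.
At 63.25% yield, actual mass of BaSO4 = 359.628 × 0.6325 = 227.465 g.

227.46 g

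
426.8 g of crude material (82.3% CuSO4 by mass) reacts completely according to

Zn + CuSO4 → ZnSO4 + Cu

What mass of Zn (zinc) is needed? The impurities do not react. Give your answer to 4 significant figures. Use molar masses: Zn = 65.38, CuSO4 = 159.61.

143.9 g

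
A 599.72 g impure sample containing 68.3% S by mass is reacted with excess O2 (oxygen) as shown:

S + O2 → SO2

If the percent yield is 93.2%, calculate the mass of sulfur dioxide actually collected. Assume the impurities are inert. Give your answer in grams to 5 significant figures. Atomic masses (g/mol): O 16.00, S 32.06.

762.80 g

Pure S available = 599.72 g × 0.683 = 409.609 g.
M(S) = 32.06 g/mol.
M(SO2) = 32.06 + 2(16.00) = 64.06 g/mol.
n(S) = 409.609 g / 32.06 g/mol = 12.7763 mol.
From the equation the S:SO2 mole ratio is 1:1, so n(SO2) = 12.7763 × 1/1 = 12.7763 mol.
Mass of SO2 = 12.7763 mol × 64.06 g/mol = 818.451 g.
Actual mass collected = 818.451 g × 0.932 = 762.796 g.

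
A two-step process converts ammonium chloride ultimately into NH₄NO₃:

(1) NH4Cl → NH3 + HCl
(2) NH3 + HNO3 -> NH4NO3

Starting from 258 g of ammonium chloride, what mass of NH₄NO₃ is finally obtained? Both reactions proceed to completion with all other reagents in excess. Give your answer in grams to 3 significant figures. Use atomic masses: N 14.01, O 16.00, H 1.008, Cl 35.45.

386 g

M(NH4Cl) = 14.01 + 4(1.008) + 35.45 = 53.492 g/mol.
M(NH4NO3) = 2(14.01) + 4(1.008) + 3(16.00) = 80.052 g/mol.
n(NH4Cl) = 258.0 / 53.492 = 4.823 mol.
Step 1 gives a 1:1 ratio of NH4Cl to NH3, so n(NH3) = 4.823 mol.
In step 2 the NH3:NH4NO3 ratio is 1:1, so n(NH4NO3) = 4.823 mol.
Mass of NH4NO3 = 4.823 × 80.052 = 386.1 g.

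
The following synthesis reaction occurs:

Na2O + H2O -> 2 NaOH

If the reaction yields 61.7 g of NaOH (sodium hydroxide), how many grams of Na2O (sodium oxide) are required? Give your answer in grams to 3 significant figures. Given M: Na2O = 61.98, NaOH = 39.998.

47.8 g

n(NaOH) = 61.70 g / 39.998 g/mol = 1.543 mol.
From the equation the NaOH:Na2O mole ratio is 2:1, so n(Na2O) = 1.543 × 1/2 = 0.7713 mol.
Mass of Na2O = 0.7713 mol × 61.98 g/mol = 47.80 g.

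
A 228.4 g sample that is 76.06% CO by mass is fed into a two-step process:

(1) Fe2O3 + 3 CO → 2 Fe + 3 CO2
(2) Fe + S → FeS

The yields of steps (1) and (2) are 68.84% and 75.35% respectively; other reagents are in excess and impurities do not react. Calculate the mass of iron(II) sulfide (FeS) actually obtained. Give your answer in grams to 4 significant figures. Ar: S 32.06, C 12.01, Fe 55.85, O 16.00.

Pure CO = 228.4 × 0.7606 = 173.72 g.
M(CO) = 12.01 + 16.00 = 28.01 g/mol.
M(FeS) = 55.85 + 32.06 = 87.91 g/mol.
n(CO) = 173.72 / 28.01 = 6.2021 mol.
Step 1 (CO:Fe = 3:2): theoretical n(Fe) = 4.1347 mol; at 68.84% yield, n(Fe) = 2.8464 mol.
Step 2 (Fe:FeS = 1:1): theoretical n(FeS) = 2.8464 mol, so theoretical mass = 2.8464 × 87.91 = 250.22 g.
At 75.35% yield, actual mass of FeS = 250.22 × 0.7535 = 188.54 g.

188.5 g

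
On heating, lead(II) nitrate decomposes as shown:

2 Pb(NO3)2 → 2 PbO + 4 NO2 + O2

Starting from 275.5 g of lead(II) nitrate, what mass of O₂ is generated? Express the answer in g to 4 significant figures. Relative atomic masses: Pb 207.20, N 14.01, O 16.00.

M(Pb(NO3)2) = 207.20 + 2(14.01) + 6(16.00) = 331.22 g/mol.
M(O2) = 2(16.00) = 32.00 g/mol.
n(Pb(NO3)2) = 275.50 g / 331.22 g/mol = 0.83177 mol.
From the equation the Pb(NO3)2:O2 mole ratio is 2:1, so n(O2) = 0.83177 × 1/2 = 0.41589 mol.
Mass of O2 = 0.41589 mol × 32.00 g/mol = 13.308 g.

13.31 g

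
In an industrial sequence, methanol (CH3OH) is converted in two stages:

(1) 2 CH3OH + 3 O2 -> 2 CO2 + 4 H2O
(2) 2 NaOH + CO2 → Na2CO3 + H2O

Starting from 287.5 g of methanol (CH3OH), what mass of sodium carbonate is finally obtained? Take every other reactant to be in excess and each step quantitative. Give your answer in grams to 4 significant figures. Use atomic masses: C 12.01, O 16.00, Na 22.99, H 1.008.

951.0 g

M(CH3OH) = 12.01 + 4(1.008) + 16.00 = 32.042 g/mol.
M(Na2CO3) = 2(22.99) + 12.01 + 3(16.00) = 105.99 g/mol.
n(CH3OH) = 287.50 / 32.042 = 8.9726 mol.
Step 1 gives a 2:2 ratio of CH3OH to CO2, so n(CO2) = 8.9726 mol.
In step 2 the CO2:Na2CO3 ratio is 1:1, so n(Na2CO3) = 8.9726 mol.
Mass of Na2CO3 = 8.9726 × 105.99 = 951.01 g.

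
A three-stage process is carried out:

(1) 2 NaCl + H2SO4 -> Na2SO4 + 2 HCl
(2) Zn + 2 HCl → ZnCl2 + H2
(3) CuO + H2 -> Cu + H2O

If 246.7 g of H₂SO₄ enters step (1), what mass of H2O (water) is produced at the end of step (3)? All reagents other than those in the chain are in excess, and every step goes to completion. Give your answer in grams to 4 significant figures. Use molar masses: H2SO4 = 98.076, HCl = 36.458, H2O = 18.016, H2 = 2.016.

45.32 g

n(H2SO4) = 246.7 / 98.076 = 2.5154 mol.
Reaction (1): H2SO4→HCl ratio 1:2 ⇒ n(HCl) = 5.0308 mol.
Reaction (2): HCl→H2 ratio 2:1 ⇒ n(H2) = 2.5154 mol.
Reaction (3): H2→H2O ratio 1:1 ⇒ n(H2O) = 2.5154 mol.
Mass of H2O = 2.5154 × 18.016 = 45.317 g.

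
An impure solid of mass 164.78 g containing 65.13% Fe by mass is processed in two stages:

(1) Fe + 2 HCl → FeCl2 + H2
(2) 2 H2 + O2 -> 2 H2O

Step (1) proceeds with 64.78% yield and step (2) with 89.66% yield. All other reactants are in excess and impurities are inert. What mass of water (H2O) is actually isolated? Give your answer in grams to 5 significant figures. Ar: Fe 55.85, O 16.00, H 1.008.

Pure Fe = 164.78 × 0.6513 = 107.321 g.
M(Fe) = 55.85 g/mol.
M(H2O) = 2(1.008) + 16.00 = 18.016 g/mol.
n(Fe) = 107.321 / 55.85 = 1.92160 mol.
Step 1 (Fe:H2 = 1:1): theoretical n(H2) = 1.92160 mol; at 64.78% yield, n(H2) = 1.24481 mol.
Step 2 (H2:H2O = 2:2): theoretical n(H2O) = 1.24481 mol, so theoretical mass = 1.24481 × 18.016 = 22.4265 g.
At 89.66% yield, actual mass of H2O = 22.4265 × 0.8966 = 20.1076 g.

20.108 g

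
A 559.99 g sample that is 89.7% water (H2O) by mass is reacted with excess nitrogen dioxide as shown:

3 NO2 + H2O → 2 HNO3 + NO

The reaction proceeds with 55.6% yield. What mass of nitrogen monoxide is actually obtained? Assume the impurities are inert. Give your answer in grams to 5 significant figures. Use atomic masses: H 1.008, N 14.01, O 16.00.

465.22 g

Pure H2O available = 559.99 g × 0.897 = 502.311 g.
M(H2O) = 2(1.008) + 16.00 = 18.016 g/mol.
M(NO) = 14.01 + 16.00 = 30.01 g/mol.
n(H2O) = 502.311 g / 18.016 g/mol = 27.8814 mol.
From the equation the H2O:NO mole ratio is 1:1, so n(NO) = 27.8814 × 1/1 = 27.8814 mol.
Mass of NO = 27.8814 mol × 30.01 g/mol = 836.720 g.
Actual mass collected = 836.720 g × 0.556 = 465.217 g.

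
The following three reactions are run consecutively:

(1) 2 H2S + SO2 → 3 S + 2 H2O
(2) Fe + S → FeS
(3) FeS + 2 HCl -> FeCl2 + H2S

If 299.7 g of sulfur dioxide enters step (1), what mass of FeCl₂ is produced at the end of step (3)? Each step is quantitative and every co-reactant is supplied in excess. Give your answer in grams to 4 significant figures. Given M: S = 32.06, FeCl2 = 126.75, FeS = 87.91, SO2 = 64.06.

1779 g

n(SO2) = 299.7 / 64.06 = 4.6784 mol.
Reaction (1): SO2→S ratio 1:3 ⇒ n(S) = 14.035 mol.
Reaction (2): S→FeS ratio 1:1 ⇒ n(FeS) = 14.035 mol.
Reaction (3): FeS→FeCl2 ratio 1:1 ⇒ n(FeCl2) = 14.035 mol.
Mass of FeCl2 = 14.035 × 126.75 = 1779.0 g.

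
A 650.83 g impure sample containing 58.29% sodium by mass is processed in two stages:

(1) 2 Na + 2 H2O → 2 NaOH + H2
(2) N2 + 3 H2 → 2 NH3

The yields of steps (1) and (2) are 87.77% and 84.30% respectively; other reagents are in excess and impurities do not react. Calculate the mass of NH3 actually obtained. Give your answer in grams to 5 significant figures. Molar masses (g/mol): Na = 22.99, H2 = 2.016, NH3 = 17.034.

69.325 g

Pure Na = 650.83 × 0.5829 = 379.369 g.
n(Na) = 379.369 / 22.99 = 16.5015 mol.
Step 1 (Na:H2 = 2:1): theoretical n(H2) = 8.25074 mol; at 87.77% yield, n(H2) = 7.24167 mol.
Step 2 (H2:NH3 = 3:2): theoretical n(NH3) = 4.82778 mol, so theoretical mass = 4.82778 × 17.034 = 82.2364 g.
At 84.30% yield, actual mass of NH3 = 82.2364 × 0.8430 = 69.3253 g.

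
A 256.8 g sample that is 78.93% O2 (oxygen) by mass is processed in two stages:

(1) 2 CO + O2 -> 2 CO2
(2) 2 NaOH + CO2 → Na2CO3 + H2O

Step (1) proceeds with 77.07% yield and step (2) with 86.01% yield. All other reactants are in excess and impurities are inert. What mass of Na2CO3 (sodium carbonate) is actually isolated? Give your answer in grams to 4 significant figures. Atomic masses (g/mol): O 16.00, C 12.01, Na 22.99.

Pure O2 = 256.8 × 0.7893 = 202.69 g.
M(O2) = 2(16.00) = 32.00 g/mol.
M(Na2CO3) = 2(22.99) + 12.01 + 3(16.00) = 105.99 g/mol.
n(O2) = 202.69 / 32.00 = 6.3341 mol.
Step 1 (O2:CO2 = 1:2): theoretical n(CO2) = 12.668 mol; at 77.07% yield, n(CO2) = 9.7634 mol.
Step 2 (CO2:Na2CO3 = 1:1): theoretical n(Na2CO3) = 9.7634 mol, so theoretical mass = 9.7634 × 105.99 = 1034.8 g.
At 86.01% yield, actual mass of Na2CO3 = 1034.8 × 0.8601 = 890.05 g.

890.1 g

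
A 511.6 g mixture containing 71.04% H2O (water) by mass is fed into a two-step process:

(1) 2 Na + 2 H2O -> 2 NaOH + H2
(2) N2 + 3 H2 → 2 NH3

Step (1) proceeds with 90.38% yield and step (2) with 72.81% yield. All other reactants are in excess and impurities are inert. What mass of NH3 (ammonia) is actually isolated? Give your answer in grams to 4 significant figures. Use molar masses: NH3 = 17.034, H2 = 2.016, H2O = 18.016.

75.38 g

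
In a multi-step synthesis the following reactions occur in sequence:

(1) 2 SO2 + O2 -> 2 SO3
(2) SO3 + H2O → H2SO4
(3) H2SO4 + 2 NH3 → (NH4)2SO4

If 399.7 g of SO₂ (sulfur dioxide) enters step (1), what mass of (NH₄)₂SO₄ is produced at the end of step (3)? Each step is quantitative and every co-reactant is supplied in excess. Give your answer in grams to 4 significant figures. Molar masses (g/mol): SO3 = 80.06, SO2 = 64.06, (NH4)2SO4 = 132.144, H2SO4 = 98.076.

n(SO2) = 399.7 / 64.06 = 6.2395 mol.
Reaction (1): SO2→SO3 ratio 2:2 ⇒ n(SO3) = 6.2395 mol.
Reaction (2): SO3→H2SO4 ratio 1:1 ⇒ n(H2SO4) = 6.2395 mol.
Reaction (3): H2SO4→(NH4)2SO4 ratio 1:1 ⇒ n((NH4)2SO4) = 6.2395 mol.
Mass of (NH4)2SO4 = 6.2395 × 132.144 = 824.51 g.

824.5 g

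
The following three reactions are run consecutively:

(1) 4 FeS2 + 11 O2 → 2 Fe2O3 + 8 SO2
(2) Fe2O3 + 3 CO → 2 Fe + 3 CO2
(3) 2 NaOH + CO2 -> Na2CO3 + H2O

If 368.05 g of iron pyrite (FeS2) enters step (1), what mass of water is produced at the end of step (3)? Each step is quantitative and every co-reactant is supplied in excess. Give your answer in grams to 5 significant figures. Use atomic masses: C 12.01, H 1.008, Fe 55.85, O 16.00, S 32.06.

M(FeS2) = 55.85 + 2(32.06) = 119.97 g/mol.
M(H2O) = 2(1.008) + 16.00 = 18.016 g/mol.
n(FeS2) = 368.05 / 119.97 = 3.06785 mol.
Reaction (1): FeS2→Fe2O3 ratio 4:2 ⇒ n(Fe2O3) = 1.53393 mol.
Reaction (2): Fe2O3→CO2 ratio 1:3 ⇒ n(CO2) = 4.60178 mol.
Reaction (3): CO2→H2O ratio 1:1 ⇒ n(H2O) = 4.60178 mol.
Mass of H2O = 4.60178 × 18.016 = 82.9056 g.

82.906 g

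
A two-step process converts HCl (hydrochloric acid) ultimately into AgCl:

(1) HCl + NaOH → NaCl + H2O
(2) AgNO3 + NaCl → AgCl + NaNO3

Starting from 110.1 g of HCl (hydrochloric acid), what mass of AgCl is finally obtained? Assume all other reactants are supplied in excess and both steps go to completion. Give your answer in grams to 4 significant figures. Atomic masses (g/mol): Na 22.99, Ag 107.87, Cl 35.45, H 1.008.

432.8 g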